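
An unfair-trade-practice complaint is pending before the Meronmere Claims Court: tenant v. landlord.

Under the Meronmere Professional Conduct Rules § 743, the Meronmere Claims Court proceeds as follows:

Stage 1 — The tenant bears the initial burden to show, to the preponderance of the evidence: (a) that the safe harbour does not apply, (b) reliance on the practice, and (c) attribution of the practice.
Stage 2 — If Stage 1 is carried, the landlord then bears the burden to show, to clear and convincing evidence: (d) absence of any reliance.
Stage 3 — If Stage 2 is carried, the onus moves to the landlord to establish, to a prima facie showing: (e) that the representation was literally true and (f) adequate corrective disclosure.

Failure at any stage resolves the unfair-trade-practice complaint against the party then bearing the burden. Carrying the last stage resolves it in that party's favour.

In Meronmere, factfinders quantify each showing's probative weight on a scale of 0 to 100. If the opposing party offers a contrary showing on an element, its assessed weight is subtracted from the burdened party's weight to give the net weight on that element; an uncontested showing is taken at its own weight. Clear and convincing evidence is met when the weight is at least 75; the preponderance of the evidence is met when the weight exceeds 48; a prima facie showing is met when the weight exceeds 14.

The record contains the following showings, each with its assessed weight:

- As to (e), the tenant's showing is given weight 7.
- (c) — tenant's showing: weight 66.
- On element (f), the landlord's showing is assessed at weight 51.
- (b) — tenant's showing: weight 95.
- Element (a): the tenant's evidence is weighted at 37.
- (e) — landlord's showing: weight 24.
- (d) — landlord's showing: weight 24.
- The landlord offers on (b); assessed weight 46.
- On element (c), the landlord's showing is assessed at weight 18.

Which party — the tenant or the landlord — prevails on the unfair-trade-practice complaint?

Stage 1 — burden on tenant; standard: the preponderance of the evidence (weight exceeds 48).
    (a): 37 ≤ 48 [not met]
    (b): 95 − 46 = 49 > 48 [met]
    (c): 66 − 18 = 48 ≤ 48 [not met]
  Not every element is met, so the tenant fails to carry Stage 1.
The analysis ends at Stage 1; the landlord prevails.

landlord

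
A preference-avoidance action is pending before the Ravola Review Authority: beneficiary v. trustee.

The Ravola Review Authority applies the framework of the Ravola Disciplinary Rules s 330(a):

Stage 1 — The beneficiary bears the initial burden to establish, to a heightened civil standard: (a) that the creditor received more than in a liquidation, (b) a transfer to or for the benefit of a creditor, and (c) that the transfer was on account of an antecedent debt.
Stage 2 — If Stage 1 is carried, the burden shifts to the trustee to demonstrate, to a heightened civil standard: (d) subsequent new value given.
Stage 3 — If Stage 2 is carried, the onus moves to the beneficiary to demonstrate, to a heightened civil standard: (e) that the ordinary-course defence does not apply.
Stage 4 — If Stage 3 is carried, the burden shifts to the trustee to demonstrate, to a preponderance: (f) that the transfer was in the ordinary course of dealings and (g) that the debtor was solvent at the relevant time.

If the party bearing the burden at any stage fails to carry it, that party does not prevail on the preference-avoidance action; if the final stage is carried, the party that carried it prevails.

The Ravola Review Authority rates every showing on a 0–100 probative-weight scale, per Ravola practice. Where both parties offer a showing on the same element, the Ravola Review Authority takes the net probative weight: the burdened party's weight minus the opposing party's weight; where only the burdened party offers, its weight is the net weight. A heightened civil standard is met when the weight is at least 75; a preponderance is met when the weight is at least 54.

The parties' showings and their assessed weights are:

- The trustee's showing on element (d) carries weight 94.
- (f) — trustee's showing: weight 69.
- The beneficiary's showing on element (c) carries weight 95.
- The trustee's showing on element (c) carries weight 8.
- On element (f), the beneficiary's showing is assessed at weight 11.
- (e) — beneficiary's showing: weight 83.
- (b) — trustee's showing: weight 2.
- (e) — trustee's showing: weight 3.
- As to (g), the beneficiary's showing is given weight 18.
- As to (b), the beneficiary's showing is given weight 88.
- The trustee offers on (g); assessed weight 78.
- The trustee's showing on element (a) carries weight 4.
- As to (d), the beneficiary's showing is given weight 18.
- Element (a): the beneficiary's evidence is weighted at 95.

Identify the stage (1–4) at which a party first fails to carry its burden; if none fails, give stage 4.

Stage 1 — burden on beneficiary; standard: a heightened civil standard (weight is at least 75).
    (a): 95 − 4 = 91 ≥ 75 [met]
    (b): 88 − 2 = 86 ≥ 75 [met]
    (c): 95 − 8 = 87 ≥ 75 [met]
  Stage 1 is satisfied; the onus moves to the trustee.
Stage 2 — burden on trustee; standard: a heightened civil standard (weight is at least 75).
    (d): 94 − 18 = 76 ≥ 75 [met]
  Stage 2 is satisfied; the onus moves to the beneficiary.
Stage 3 — burden on beneficiary; standard: a heightened civil standard (weight is at least 75).
    (e): 83 − 3 = 80 ≥ 75 [met]
  Stage 3 is satisfied; the onus moves to the trustee.
Stage 4 — burden on trustee; standard: a preponderance (weight is at least 54).
    (f): 69 − 11 = 58 ≥ 54 [met]
    (g): 78 − 18 = 60 ≥ 54 [met]
  Stage 4 carried; the final stage is satisfied.
With every stage satisfied, the trustee prevails.

stage 4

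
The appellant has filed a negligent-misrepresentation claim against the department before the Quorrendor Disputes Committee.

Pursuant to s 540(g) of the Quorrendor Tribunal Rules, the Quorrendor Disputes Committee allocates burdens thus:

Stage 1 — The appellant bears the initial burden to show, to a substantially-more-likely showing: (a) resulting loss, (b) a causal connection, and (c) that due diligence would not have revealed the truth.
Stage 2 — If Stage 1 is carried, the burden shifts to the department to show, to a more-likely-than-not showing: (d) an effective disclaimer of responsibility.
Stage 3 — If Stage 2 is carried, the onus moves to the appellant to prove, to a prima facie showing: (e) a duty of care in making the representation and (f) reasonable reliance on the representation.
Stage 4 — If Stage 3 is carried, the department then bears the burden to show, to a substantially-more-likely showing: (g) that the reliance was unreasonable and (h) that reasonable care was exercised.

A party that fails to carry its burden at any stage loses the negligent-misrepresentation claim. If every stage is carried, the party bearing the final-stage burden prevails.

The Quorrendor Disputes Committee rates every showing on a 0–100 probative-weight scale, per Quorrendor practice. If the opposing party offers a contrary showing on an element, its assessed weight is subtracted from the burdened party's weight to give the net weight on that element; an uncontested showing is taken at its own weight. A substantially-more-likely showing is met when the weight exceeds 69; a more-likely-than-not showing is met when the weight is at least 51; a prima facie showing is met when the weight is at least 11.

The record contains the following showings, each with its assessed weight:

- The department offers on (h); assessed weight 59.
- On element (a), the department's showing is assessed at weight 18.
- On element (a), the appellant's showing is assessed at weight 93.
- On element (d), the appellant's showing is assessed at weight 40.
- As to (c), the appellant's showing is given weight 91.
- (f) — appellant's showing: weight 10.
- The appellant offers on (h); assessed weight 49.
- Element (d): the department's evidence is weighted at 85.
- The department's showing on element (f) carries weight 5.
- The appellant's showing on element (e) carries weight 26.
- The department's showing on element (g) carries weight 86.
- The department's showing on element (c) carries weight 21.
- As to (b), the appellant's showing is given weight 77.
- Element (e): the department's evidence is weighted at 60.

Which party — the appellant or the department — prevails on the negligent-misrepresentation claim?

appellant

At Stage 1 the appellant must meet a substantially-more-likely showing (weight exceeds 69): on (a) the weight is 93 less the opposing 18 gives net 75, > 69, so (a) meets the standard; on (b) the weight is 77, > 69, so (b) meets the standard; on (c) the weight is 91 less the opposing 21 gives net 70, which does exceed 69, so (c) meets the standard.
  Stage 1 is satisfied; the onus moves to the department.
At Stage 2 the department must meet a more-likely-than-not showing (weight is at least 51): on (d) the weight is 85 less the opposing 40 gives net 45, which does not reach 51, so (d) does not meet the standard.
  Stage 2 not carried; the department fails its burden.
So the appellant prevails.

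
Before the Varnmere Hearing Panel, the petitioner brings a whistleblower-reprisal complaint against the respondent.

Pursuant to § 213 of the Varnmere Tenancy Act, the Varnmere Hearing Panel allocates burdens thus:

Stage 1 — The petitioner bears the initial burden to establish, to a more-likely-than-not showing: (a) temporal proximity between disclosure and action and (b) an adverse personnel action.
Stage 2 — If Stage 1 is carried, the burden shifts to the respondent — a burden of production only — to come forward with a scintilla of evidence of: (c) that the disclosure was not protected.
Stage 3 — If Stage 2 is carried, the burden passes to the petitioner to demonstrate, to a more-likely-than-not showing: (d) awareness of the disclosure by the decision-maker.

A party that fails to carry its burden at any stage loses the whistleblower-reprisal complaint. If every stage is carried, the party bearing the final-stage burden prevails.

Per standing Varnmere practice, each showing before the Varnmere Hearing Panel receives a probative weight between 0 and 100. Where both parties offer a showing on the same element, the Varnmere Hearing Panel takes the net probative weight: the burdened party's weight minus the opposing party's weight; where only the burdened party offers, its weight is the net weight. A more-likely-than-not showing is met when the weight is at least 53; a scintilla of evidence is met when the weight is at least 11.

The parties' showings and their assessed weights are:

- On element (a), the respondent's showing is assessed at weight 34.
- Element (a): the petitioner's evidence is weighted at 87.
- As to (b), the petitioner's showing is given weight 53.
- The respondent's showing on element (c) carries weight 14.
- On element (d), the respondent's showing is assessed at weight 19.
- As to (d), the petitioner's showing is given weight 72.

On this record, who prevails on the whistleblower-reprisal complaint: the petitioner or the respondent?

petitioner

At Stage 1 the petitioner must meet a more-likely-than-not showing (weight is at least 53): on (a) the weight is 87 less the opposing 34 gives net 53, ≥ 53, so (a) meets the standard; on (b) the weight is 53, which does reach 53, so (b) meets the standard.
  Stage 1 carried; the burden shifts to the respondent.
At Stage 2 the respondent must meet a scintilla of evidence (weight is at least 11): on (c) the weight is 14, ≥ 11, so (c) meets the standard.
  The respondent carries Stage 2; the petitioner now bears the burden.
At Stage 3 the petitioner must meet a more-likely-than-not showing (weight is at least 53): on (d) the weight is 72 less the opposing 19 gives net 53, which does reach 53, so (d) meets the standard.
  The petitioner carries the last stage.
Every stage carried; the petitioner prevails.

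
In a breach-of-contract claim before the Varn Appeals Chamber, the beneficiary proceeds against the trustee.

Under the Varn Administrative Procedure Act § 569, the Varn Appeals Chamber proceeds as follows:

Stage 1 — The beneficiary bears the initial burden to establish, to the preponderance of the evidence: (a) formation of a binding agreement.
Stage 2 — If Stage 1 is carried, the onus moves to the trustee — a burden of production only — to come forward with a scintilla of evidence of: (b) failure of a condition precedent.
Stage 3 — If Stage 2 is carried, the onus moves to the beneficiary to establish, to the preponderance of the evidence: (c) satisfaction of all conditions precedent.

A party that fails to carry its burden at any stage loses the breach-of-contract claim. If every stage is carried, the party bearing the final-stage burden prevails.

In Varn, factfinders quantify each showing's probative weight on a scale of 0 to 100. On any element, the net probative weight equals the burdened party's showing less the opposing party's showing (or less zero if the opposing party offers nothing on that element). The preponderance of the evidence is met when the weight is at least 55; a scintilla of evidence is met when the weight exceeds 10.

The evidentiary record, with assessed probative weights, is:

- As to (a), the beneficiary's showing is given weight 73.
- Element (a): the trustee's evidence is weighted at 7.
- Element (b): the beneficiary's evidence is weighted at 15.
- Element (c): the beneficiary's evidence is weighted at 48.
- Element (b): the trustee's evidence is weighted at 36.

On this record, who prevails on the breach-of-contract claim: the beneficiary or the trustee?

Stage 1 (beneficiary, the preponderance of the evidence, weight is at least 55): (a) net 73−7=66 ≥ 55 — meets.
  Stage 1 is satisfied; the onus moves to the trustee.
Stage 2 (trustee, a scintilla of evidence, weight exceeds 10): (b) net 36−15=21 > 10 — meets.
  Stage 2 carried; the burden shifts to the beneficiary.
Stage 3 (beneficiary, the preponderance of the evidence, weight is at least 55): (c) 48 < 55 — fails.
  The beneficiary does not carry Stage 3.
The analysis ends at Stage 3; the trustee prevails.

trustee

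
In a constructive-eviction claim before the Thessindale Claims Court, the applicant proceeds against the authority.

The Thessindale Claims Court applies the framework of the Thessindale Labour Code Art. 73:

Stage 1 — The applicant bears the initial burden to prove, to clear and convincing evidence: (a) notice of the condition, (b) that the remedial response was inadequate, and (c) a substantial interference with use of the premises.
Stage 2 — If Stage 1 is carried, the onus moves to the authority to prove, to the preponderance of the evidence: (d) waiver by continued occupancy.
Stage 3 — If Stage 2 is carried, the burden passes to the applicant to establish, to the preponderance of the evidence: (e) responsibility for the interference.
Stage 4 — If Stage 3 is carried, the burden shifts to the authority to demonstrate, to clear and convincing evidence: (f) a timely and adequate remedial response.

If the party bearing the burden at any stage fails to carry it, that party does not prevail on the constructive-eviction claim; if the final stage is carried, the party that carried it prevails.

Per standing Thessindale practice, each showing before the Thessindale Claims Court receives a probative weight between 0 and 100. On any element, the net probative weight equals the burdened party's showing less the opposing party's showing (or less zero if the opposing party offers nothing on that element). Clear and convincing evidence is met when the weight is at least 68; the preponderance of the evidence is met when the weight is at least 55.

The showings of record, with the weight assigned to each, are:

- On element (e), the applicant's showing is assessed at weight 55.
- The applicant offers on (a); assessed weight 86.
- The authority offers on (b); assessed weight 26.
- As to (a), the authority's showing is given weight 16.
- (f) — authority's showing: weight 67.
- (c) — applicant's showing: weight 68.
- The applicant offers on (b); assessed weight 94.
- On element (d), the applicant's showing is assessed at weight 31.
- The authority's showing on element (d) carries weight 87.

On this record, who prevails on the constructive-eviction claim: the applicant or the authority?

applicant

Stage 1 — burden on applicant; standard: clear and convincing evidence (weight is at least 68).
    (a): 86 − 16 = 70 ≥ 68 [met]
    (b): 94 − 26 = 68 ≥ 68 [met]
    (c): 68 ≥ 68 [met]
  The applicant carries Stage 1; the authority now bears the burden.
Stage 2 — burden on authority; standard: the preponderance of the evidence (weight is at least 55).
    (d): 87 − 31 = 56 ≥ 55 [met]
  All elements met. The burden passes to the applicant.
Stage 3 — burden on applicant; standard: the preponderance of the evidence (weight is at least 55).
    (e): 55 ≥ 55 [met]
  Stage 3 carried; the burden shifts to the authority.
Stage 4 — burden on authority; standard: clear and convincing evidence (weight is at least 68).
    (f): 67 < 68 [not met]
  Stage 4 not carried; the authority fails its burden.
The analysis ends at Stage 4; the applicant prevails.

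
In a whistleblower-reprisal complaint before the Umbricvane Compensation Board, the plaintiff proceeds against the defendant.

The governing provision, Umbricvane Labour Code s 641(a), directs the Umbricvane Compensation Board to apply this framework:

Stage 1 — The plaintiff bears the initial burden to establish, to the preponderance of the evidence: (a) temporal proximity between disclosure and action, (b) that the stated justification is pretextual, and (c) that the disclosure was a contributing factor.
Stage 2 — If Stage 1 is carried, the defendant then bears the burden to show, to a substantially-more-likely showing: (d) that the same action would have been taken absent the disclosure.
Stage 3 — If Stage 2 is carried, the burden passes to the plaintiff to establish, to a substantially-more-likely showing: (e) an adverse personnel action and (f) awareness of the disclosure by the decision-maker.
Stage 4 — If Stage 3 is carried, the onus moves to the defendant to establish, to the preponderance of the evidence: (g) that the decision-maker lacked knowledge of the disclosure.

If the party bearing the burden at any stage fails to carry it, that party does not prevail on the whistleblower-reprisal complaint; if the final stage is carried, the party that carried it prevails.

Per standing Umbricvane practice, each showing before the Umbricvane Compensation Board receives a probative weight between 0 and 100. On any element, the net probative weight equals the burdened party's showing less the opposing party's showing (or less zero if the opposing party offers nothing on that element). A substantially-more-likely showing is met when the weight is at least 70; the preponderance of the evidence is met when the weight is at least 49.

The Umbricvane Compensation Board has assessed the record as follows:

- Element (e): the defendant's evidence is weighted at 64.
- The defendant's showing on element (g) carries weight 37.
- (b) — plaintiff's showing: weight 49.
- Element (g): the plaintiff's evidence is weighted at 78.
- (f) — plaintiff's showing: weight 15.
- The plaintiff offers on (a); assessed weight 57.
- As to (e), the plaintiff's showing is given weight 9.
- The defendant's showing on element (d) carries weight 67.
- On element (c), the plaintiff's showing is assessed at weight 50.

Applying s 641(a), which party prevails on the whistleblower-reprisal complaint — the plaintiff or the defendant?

plaintiff

Stage 1 — burden on plaintiff; standard: the preponderance of the evidence (weight is at least 49).
    (a): 57 ≥ 49 [met]
    (b): 49 ≥ 49 [met]
    (c): 50 ≥ 49 [met]
  All elements met. The burden passes to the defendant.
Stage 2 — burden on defendant; standard: a substantially-more-likely showing (weight is at least 70).
    (d): 67 < 70 [not met]
  Stage 2 not carried; the defendant fails its burden.
The analysis ends at Stage 2; the plaintiff prevails.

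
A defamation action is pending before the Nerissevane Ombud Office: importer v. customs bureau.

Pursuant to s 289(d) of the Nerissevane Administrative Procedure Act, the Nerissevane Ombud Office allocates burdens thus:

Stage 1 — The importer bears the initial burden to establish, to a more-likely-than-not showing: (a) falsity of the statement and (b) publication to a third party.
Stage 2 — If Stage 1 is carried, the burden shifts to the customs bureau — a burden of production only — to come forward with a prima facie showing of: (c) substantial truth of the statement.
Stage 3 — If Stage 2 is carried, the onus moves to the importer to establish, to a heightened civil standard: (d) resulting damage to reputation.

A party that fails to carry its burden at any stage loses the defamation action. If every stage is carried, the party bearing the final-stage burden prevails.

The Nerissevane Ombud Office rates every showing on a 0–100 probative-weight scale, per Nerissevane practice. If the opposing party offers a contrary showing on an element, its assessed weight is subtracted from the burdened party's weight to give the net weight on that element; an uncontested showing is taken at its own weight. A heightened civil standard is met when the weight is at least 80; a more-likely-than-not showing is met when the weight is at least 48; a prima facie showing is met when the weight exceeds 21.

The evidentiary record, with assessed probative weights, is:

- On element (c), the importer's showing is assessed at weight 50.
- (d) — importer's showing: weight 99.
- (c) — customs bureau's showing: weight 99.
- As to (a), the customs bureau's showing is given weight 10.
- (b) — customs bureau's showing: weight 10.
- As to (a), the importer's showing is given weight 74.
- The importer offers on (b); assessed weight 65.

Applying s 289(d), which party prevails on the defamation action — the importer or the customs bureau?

Stage 1 — burden on importer; standard: a more-likely-than-not showing (weight is at least 48).
    (a): 74 − 10 = 64 ≥ 48 [met]
    (b): 65 − 10 = 55 ≥ 48 [met]
  All elements met. The burden passes to the customs bureau.
Stage 2 — burden on customs bureau; standard: a prima facie showing (weight exceeds 21).
    (c): 99 − 50 = 49 > 21 [met]
  Stage 2 carried; the burden shifts to the importer.
Stage 3 — burden on importer; standard: a heightened civil standard (weight is at least 80).
    (d): 99 ≥ 80 [met]
  The importer carries the last stage.
All stages carried — the importer prevails.

importer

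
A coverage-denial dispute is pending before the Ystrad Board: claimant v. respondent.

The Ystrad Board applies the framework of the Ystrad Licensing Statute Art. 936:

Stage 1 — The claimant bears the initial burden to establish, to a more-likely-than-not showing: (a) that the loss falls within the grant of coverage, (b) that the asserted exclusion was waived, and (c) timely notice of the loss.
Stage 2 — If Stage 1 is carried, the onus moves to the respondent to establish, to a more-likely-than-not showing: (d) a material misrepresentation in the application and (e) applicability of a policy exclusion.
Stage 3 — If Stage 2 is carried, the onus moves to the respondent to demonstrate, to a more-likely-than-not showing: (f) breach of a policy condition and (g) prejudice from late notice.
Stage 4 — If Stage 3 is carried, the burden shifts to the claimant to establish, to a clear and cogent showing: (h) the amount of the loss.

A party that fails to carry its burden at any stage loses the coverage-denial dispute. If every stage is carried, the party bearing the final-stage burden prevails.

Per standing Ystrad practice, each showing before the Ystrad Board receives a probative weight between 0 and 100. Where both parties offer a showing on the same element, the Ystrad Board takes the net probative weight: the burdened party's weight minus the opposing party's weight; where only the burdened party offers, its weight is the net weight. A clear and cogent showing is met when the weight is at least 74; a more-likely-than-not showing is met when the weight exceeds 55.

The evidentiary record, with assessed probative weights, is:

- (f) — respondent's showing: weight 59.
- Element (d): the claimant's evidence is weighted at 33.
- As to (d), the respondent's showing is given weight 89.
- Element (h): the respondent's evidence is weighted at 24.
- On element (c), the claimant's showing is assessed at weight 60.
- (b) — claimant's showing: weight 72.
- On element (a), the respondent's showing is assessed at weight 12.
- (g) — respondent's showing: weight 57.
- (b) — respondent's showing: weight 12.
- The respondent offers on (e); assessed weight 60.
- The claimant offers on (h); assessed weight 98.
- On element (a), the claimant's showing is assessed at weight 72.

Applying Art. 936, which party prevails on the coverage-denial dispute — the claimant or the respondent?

Stage 1 — burden on claimant; standard: a more-likely-than-not showing (weight exceeds 55).
    (a): 72 − 12 = 60 > 55 [met]
    (b): 72 − 12 = 60 > 55 [met]
    (c): 60 > 55 [met]
  Stage 1 is satisfied; the onus moves to the respondent.
Stage 2 — burden on respondent; standard: a more-likely-than-not showing (weight exceeds 55).
    (d): 89 − 33 = 56 > 55 [met]
    (e): 60 > 55 [met]
  Stage 2 carried; the burden remains with the respondent.
Stage 3 — burden on respondent; standard: a more-likely-than-not showing (weight exceeds 55).
    (f): 59 > 55 [met]
    (g): 57 > 55 [met]
  All elements met. The burden passes to the claimant.
Stage 4 — burden on claimant; standard: a clear and cogent showing (weight is at least 74).
    (h): 98 − 24 = 74 ≥ 74 [met]
  Stage 4 carried; the final stage is satisfied.
With every stage satisfied, the claimant prevails.

claimant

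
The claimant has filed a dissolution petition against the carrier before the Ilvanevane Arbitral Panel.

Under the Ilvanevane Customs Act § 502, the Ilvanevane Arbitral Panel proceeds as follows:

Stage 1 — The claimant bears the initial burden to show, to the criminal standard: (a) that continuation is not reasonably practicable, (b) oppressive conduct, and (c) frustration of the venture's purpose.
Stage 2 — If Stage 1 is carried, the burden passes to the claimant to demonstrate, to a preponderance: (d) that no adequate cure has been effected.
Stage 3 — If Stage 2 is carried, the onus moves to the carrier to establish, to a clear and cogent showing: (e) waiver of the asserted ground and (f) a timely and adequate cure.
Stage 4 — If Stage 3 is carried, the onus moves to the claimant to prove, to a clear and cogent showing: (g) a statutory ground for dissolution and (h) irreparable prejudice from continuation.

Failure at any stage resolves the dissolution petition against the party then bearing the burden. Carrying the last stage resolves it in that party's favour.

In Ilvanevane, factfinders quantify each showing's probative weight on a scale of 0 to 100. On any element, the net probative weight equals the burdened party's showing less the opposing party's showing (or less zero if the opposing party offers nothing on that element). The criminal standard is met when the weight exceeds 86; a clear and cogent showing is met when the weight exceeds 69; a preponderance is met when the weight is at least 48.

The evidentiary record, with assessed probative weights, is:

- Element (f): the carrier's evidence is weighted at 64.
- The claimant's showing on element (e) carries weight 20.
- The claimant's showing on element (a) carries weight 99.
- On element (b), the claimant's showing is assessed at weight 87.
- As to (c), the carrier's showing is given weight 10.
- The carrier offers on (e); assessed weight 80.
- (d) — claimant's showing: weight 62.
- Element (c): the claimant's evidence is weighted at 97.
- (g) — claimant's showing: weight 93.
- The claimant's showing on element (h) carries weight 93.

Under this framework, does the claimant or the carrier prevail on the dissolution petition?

Stage 1 — burden on claimant; standard: the criminal standard (weight exceeds 86).
    (a): 99 > 86 [met]
    (b): 87 > 86 [met]
    (c): 97 − 10 = 87 > 86 [met]
  Stage 1 is satisfied; the claimant continues to bear the burden.
Stage 2 — burden on claimant; standard: a preponderance (weight is at least 48).
    (d): 62 ≥ 48 [met]
  The claimant carries Stage 2; the carrier now bears the burden.
Stage 3 — burden on carrier; standard: a clear and cogent showing (weight exceeds 69).
    (e): 80 − 20 = 60 ≤ 69 [not met]
    (f): 64 ≤ 69 [not met]
  The carrier does not carry Stage 3.
The claimant prevails.

claimant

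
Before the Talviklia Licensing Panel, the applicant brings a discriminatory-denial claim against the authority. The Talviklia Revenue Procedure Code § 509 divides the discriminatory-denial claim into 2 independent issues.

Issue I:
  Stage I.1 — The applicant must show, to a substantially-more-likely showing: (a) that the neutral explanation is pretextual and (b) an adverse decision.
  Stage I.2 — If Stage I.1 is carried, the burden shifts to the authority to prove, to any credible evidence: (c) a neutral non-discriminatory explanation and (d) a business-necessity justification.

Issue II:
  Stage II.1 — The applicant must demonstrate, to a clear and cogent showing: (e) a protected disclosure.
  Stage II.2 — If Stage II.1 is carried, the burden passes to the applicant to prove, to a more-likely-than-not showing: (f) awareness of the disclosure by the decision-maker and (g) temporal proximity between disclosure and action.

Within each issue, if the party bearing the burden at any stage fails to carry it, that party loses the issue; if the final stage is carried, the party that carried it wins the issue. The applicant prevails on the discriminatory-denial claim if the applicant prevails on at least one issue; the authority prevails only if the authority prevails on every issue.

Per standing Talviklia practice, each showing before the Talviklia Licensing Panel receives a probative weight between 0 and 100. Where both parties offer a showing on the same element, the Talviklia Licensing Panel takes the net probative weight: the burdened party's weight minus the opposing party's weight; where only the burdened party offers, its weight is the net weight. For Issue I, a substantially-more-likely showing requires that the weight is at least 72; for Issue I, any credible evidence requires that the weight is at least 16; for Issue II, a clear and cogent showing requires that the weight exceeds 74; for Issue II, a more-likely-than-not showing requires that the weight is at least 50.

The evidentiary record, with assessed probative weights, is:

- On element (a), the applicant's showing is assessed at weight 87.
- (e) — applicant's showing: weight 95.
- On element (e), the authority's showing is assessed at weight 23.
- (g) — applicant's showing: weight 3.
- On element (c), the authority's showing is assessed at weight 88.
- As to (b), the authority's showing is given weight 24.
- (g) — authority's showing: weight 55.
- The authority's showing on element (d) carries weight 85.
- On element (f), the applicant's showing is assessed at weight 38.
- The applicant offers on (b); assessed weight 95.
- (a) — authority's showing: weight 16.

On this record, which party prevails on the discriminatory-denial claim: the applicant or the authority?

— Issue I —
Stage I.1 (applicant, a substantially-more-likely showing, weight is at least 72): (a) net 87−16=71 < 72 — fails; (b) net 95−24=71 < 72 — fails.
  The applicant does not carry Stage I.1.
So the authority prevails on this issue.
— Issue II —
At Stage II.1 the applicant must meet a clear and cogent showing (weight exceeds 74): on (e) the weight is 95 less the opposing 23 gives net 72, ≤ 74, so (e) does not meet the standard.
  The applicant does not carry Stage II.1.
So the authority prevails on this issue.
Per-issue: Issue I → authority; Issue II → authority. The applicant must prevail on at least one issue; overall, the authority prevails.

authority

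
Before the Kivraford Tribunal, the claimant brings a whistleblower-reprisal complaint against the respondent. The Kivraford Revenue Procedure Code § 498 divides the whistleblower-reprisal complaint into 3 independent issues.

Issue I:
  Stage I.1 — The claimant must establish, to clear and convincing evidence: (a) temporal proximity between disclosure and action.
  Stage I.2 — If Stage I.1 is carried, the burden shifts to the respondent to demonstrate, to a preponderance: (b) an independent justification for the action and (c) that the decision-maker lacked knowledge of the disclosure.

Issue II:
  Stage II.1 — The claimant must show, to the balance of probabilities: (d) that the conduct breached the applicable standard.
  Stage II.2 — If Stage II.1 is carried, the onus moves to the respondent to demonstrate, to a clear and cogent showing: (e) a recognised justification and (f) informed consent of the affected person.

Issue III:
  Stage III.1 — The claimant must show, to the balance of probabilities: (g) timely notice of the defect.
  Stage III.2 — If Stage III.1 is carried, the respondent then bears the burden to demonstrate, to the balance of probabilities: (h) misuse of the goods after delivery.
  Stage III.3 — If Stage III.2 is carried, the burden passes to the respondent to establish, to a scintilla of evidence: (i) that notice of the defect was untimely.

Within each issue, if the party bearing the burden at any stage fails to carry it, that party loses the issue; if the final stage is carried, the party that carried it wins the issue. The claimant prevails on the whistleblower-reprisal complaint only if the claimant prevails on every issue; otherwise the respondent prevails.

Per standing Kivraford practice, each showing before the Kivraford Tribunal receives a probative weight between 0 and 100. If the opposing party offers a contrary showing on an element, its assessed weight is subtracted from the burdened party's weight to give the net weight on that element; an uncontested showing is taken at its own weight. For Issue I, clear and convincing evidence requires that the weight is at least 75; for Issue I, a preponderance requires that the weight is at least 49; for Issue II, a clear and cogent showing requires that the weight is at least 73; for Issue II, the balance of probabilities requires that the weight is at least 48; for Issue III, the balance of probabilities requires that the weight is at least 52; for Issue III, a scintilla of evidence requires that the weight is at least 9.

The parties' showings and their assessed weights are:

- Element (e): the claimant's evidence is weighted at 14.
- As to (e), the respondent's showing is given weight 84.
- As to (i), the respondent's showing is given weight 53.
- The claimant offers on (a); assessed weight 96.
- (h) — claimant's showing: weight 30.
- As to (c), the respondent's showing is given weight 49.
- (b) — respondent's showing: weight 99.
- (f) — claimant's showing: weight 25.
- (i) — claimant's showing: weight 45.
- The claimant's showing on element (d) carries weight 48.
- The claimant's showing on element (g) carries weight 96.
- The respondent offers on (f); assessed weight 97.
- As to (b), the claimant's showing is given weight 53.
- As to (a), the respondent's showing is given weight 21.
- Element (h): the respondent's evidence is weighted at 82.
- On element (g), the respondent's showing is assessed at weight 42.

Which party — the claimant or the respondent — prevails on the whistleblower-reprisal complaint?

— Issue I —
Stage I.1 — burden on claimant; standard: clear and convincing evidence (weight is at least 75).
    (a): 96 − 21 = 75 ≥ 75 [met]
  Stage I.1 is satisfied; the onus moves to the respondent.
Stage I.2 — burden on respondent; standard: a preponderance (weight is at least 49).
    (b): 99 − 53 = 46 < 49 [not met]
    (c): 49 ≥ 49 [met]
  Not every element is met, so the respondent fails to carry Stage I.2.
So the claimant prevails on this issue.
— Issue II —
Stage II.1 — burden on claimant; standard: the balance of probabilities (weight is at least 48).
    (d): 48 ≥ 48 [met]
  All elements met. The burden passes to the respondent.
Stage II.2 — burden on respondent; standard: a clear and cogent showing (weight is at least 73).
    (e): 84 − 14 = 70 < 73 [not met]
    (f): 97 − 25 = 72 < 73 [not met]
  The respondent does not carry Stage II.2.
The analysis ends at Stage II.2; the claimant prevails on this issue.
— Issue III —
Stage III.1 (claimant, the balance of probabilities, weight is at least 52): (g) net 96−42=54 ≥ 52 — meets.
  All elements met. The burden passes to the respondent.
Stage III.2 (respondent, the balance of probabilities, weight is at least 52): (h) net 82−30=52 ≥ 52 — meets.
  Stage III.2 carried; the burden remains with the respondent.
Stage III.3 (respondent, a scintilla of evidence, weight is at least 9): (i) net 53−45=8 < 9 — fails.
  Stage III.3 not carried; the respondent fails its burden.
So the claimant prevails on this issue.
Per-issue: Issue I → claimant; Issue II → claimant; Issue III → claimant. The claimant must prevail on every issue; overall, the claimant prevails.

claimant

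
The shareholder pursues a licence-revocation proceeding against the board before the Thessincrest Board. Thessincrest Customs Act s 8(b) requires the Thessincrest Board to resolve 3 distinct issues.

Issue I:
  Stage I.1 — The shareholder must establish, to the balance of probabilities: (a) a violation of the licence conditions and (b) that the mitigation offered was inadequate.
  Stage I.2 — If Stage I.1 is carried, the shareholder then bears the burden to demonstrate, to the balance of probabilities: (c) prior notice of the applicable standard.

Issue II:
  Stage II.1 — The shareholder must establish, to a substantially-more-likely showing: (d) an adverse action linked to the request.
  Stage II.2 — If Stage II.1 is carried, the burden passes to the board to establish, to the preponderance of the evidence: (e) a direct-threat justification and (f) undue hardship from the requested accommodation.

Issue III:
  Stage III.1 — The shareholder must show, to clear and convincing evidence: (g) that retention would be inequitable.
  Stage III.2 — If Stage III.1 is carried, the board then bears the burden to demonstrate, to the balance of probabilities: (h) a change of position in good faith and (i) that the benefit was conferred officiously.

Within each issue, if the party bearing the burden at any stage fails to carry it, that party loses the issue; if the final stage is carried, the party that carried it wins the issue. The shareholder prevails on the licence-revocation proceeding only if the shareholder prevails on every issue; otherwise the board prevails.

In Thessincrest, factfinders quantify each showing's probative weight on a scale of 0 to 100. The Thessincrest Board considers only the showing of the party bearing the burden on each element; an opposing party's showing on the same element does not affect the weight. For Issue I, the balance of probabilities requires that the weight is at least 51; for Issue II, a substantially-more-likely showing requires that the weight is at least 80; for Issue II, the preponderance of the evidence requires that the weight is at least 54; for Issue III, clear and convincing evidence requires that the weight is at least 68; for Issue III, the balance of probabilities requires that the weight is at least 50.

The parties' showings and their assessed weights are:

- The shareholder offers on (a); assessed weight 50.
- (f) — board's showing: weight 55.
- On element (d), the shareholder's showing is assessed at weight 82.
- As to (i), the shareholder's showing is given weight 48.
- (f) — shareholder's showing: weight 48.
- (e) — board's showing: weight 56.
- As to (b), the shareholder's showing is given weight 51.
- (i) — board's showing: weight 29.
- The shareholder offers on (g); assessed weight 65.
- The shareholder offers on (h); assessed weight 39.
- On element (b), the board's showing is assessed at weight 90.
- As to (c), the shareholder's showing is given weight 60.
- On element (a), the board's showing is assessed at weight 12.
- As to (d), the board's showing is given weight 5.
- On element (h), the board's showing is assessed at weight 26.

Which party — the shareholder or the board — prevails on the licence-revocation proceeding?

board

— Issue I —
Stage I.1 (shareholder, the balance of probabilities, weight is at least 51): (a) 50 (board's 12 disregarded) < 51 — fails; (b) 51 (board's 90 disregarded) ≥ 51 — meets.
  Not every element is met, so the shareholder fails to carry Stage I.1.
So the board prevails on this issue.
— Issue II —
Stage II.1 — burden on shareholder; standard: a substantially-more-likely showing (weight is at least 80).
    (d): 82 (board's 5 disregarded) ≥ 80 [met]
  The shareholder carries Stage II.1; the board now bears the burden.
Stage II.2 — burden on board; standard: the preponderance of the evidence (weight is at least 54).
    (e): 56 ≥ 54 [met]
    (f): 55 (shareholder's 48 disregarded) ≥ 54 [met]
  Stage II.2 carried; the final stage is satisfied.
With every stage satisfied, the board prevails on this issue.
— Issue III —
At Stage III.1 the shareholder must meet clear and convincing evidence (weight is at least 68): on (g) the weight is 65, which does not reach 68, so (g) does not meet the standard.
  Not every element is met, so the shareholder fails to carry Stage III.1.
The board prevails on this issue.
Per-issue: Issue I → board; Issue II → board; Issue III → board. The shareholder must prevail on every issue; overall, the board prevails.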